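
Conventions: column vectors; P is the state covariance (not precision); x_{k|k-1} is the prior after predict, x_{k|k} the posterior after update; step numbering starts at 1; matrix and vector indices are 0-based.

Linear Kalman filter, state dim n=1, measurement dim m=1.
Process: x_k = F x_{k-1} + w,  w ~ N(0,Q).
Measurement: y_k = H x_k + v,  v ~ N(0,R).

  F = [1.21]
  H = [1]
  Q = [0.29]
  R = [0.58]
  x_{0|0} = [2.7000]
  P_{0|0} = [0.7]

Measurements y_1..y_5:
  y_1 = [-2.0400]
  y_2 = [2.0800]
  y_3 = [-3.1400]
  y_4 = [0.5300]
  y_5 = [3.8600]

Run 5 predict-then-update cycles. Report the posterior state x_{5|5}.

step 1: x^-=[3.2670]  P^-=[1.3149]  S=[1.8949]  K=[0.6939]  nu=[-5.3070]  x^+=[-0.4156]  P^+=[0.4025]
step 2: x^-=[-0.5029]  P^-=[0.8793]  S=[1.4593]  K=[0.6025]  nu=[2.5829]  x^+=[1.0534]  P^+=[0.3495]
step 3: x^-=[1.2746]  P^-=[0.8017]  S=[1.3817]  K=[0.5802]  nu=[-4.4146]  x^+=[-1.2868]  P^+=[0.3365]
step 4: x^-=[-1.5570]  P^-=[0.7827]  S=[1.3627]  K=[0.5744]  nu=[2.0870]  x^+=[-0.3583]  P^+=[0.3331]
step 5: x^-=[-0.4335]  P^-=[0.7777]  S=[1.3577]  K=[0.5728]  nu=[4.2935]  x^+=[2.0259]  P^+=[0.3322]

x_post = [2.0259]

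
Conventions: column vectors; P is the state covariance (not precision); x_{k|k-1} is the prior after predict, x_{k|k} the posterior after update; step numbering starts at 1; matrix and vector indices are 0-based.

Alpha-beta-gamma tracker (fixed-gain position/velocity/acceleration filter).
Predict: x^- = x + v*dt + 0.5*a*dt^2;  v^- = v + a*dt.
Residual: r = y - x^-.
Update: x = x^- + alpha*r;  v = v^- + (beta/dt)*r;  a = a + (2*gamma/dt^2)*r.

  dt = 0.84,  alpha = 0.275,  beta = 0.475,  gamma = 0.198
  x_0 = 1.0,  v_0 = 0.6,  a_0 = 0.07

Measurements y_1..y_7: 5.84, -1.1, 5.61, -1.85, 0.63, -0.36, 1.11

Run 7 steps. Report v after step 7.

step 1: x_pred=1.5287  r=4.3113  x^+=2.7143  v^+=3.0967  a^+=2.4896
step 2: x_pred=6.1939  r=-7.2939  x^+=4.1881  v^+=1.0635  a^+=-1.6039
step 3: x_pred=4.5155  r=1.0945  x^+=4.8165  v^+=0.3351  a^+=-0.9897
step 4: x_pred=4.7488  r=-6.5988  x^+=2.9342  v^+=-4.2277  a^+=-4.6931
step 5: x_pred=-2.2729  r=2.9029  x^+=-1.4746  v^+=-6.5284  a^+=-3.0640
step 6: x_pred=-8.0394  r=7.6794  x^+=-5.9276  v^+=-4.7596  a^+=1.2459
step 7: x_pred=-9.4861  r=10.5961  x^+=-6.5722  v^+=2.2788  a^+=7.1927

v_post = 2.2788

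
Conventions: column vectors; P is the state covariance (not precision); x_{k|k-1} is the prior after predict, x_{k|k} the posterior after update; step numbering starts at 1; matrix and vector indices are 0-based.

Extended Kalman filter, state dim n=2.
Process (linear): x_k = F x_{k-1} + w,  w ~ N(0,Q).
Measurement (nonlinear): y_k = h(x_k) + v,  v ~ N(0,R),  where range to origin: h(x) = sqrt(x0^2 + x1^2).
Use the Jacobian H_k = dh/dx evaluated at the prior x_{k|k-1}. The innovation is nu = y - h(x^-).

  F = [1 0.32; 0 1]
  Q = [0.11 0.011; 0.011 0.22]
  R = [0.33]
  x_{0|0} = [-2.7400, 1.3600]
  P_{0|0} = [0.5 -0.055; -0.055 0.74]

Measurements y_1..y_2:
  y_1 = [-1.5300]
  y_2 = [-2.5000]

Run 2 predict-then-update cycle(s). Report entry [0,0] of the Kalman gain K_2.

step 1: x^-=[-2.3048, 1.3600]  P^-=[0.6506 0.1928; 0.1928 0.9600]  H_jac=[-0.8612 0.5082]  S=[0.8917]  K=[-0.5185; 0.3609]  nu=[-4.2061]  x^+=[-0.1241, -0.1580]  P^+=[0.4109 0.3597; 0.3597 0.8439]
step 2: x^-=[-0.1746, -0.1580]  P^-=[0.8375 0.6407; 0.6407 1.0639]  H_jac=[-0.7416 -0.6709]  S=[1.9068]  K=[-0.5511; -0.6235]  nu=[-2.7355]  x^+=[1.3329, 1.5475]  P^+=[0.2583 -0.0145; -0.0145 0.3227]

K[0,0] = -0.5511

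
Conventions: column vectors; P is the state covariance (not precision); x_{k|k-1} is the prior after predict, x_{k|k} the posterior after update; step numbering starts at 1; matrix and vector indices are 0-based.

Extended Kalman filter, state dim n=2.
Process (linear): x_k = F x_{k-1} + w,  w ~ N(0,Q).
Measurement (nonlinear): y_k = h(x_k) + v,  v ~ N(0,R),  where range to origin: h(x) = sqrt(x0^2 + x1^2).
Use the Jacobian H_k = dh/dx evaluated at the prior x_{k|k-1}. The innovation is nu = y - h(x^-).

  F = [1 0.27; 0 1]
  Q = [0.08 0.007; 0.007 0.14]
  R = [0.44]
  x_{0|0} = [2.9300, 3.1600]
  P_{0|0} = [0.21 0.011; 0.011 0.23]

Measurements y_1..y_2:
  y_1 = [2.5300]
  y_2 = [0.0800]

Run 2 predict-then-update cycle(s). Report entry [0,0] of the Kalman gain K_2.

step 1: x^-=[3.7832, 3.1600]  P^-=[0.3127 0.0801; 0.0801 0.3700]  H_jac=[0.7675 0.6411]  S=[0.8551]  K=[0.3407; 0.3493]  nu=[-2.3993]  x^+=[2.9657, 2.3219]  P^+=[0.2134 -0.0217; -0.0217 0.2657]
step 2: x^-=[3.5926, 2.3219]  P^-=[0.3011 0.0571; 0.0571 0.4057]  H_jac=[0.8399 0.5428]  S=[0.8239]  K=[0.3445; 0.3254]  nu=[-4.1976]  x^+=[2.1465, 0.9559]  P^+=[0.2033 -0.0353; -0.0353 0.3184]

K[0,0] = 0.3445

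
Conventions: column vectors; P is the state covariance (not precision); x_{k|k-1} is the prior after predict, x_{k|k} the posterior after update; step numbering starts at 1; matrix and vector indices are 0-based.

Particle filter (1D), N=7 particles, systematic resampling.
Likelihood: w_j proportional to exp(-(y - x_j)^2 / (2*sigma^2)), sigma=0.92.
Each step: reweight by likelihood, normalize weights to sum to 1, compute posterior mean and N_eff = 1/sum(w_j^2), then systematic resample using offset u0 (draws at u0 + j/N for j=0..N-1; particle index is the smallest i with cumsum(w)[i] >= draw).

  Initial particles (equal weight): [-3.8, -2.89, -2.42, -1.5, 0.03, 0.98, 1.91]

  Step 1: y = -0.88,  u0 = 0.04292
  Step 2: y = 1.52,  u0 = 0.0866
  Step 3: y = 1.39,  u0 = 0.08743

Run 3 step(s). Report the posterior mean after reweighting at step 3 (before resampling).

step 1: w=[0.0034, 0.0485, 0.1300, 0.4206, 0.3237, 0.0684, 0.0053]  mean=-1.0121  Neff=3.2714  idx=[1, 3, 3, 3, 4, 4, 4]
step 2: w=[0.0000, 0.0056, 0.0056, 0.0056, 0.3278, 0.3278, 0.3278]  mean=0.0044  Neff=3.1019  idx=[4, 4, 5, 5, 5, 6, 6]
step 3: w=[0.1429, 0.1429, 0.1429, 0.1429, 0.1429, 0.1429, 0.1429]  mean=0.0300  Neff=7.0000  idx=[0, 1, 2, 3, 4, 5, 6]

post_mean = 0.0300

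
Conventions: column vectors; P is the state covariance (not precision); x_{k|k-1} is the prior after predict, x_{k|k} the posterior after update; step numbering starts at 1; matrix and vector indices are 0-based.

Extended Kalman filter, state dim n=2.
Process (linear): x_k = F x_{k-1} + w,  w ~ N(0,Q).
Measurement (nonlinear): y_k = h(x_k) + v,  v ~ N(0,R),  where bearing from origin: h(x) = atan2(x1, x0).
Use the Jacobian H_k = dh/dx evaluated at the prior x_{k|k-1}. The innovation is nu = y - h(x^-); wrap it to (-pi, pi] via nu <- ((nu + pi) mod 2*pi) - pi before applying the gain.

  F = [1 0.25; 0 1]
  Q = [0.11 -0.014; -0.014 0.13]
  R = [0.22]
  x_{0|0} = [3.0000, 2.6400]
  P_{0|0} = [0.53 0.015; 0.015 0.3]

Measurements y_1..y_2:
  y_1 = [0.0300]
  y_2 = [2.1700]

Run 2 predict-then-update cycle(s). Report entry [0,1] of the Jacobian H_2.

step 1: x^-=[3.6600, 2.6400]  P^-=[0.6663 0.0760; 0.0760 0.4300]  H_jac=[-0.1296 0.1797]  S=[0.2415]  K=[-0.3010; 0.2791]  nu=[-0.5949]  x^+=[3.8391, 2.4739]  P^+=[0.6444 0.0963; 0.0963 0.4112]
step 2: x^-=[4.4576, 2.4739]  P^-=[0.8282 0.1851; 0.1851 0.5412]  H_jac=[-0.0952 0.1715]  S=[0.2374]  K=[-0.1984; 0.3168]  nu=[1.6633]  x^+=[4.1276, 3.0009]  P^+=[0.8189 0.2000; 0.2000 0.5174]

H_jac[0,1] = 0.1715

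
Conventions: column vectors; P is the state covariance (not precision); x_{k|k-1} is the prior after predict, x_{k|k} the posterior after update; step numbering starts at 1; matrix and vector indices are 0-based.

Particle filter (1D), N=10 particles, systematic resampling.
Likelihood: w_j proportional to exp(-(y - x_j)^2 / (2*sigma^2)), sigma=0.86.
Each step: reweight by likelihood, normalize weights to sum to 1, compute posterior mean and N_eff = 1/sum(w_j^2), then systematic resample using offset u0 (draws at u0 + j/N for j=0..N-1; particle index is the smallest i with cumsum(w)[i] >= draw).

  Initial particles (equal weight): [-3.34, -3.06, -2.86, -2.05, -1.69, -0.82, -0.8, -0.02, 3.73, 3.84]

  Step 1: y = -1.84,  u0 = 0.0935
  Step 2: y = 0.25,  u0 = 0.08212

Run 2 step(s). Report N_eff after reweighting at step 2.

N_eff = 3.3413

step 1: w=[0.0531, 0.0888, 0.1202, 0.2357, 0.2392, 0.1202, 0.1169, 0.0259, 0.0000, 0.0000]  mean=-1.8729  Neff=5.9977  idx=[1, 2, 3, 3, 3, 4, 4, 5, 6, 7]
step 2: w=[0.0003, 0.0007, 0.0131, 0.0131, 0.0131, 0.0369, 0.0369, 0.2164, 0.2227, 0.4468]  mean=-0.5727  Neff=3.3413  idx=[6, 7, 7, 8, 8, 9, 9, 9, 9, 9]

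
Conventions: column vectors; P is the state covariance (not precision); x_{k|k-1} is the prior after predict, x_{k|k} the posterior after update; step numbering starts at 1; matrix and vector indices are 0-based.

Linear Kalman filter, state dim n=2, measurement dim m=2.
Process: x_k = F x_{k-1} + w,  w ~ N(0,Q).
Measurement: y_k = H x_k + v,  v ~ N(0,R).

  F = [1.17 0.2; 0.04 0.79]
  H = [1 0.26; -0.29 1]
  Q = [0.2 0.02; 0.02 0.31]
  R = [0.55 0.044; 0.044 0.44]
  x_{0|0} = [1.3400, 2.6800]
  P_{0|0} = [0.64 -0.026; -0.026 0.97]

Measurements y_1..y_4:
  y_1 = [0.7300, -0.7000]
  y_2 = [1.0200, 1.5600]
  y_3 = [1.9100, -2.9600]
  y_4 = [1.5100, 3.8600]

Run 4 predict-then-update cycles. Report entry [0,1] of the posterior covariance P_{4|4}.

step 1: x^-=[2.1038, 2.1708]  P^-=[1.1027 0.1790; 0.1790 0.9148]  S=[1.8076 0.1275; 0.1275 1.3437]  K=[0.6475 -0.1663; 0.1865 0.6244]  nu=[-1.9382, -2.2607]  x^+=[1.2246, 0.3976]  P^+=[0.3352 0.0525; 0.0525 0.2982]
step 2: x^-=[1.5123, 0.3631]  P^-=[0.6953 0.1318; 0.1318 0.5000]  S=[1.3476 0.0942; 0.0942 0.9220]  K=[0.5506 -0.1320; 0.1604 0.4844]  nu=[-0.5867, 1.6355]  x^+=[0.9734, 1.0612]  P^+=[0.2844 0.0486; 0.0486 0.2343]
step 3: x^-=[1.3511, 0.8773]  P^-=[0.6214 0.1156; 0.1156 0.4598]  S=[1.2626 0.0903; 0.0903 0.8849]  K=[0.5250 -0.1265; 0.1530 0.4660]  nu=[0.3308, -3.4455]  x^+=[1.9606, -0.6778]  P^+=[0.2712 0.0461; 0.0461 0.2252]
step 4: x^-=[2.1584, -0.4570]  P^-=[0.6018 0.1112; 0.1112 0.4539]  S=[1.2404 0.0903; 0.0903 0.8800]  K=[0.5176 -0.1251; 0.1511 0.4636]  nu=[-0.5295, 4.9430]  x^+=[1.2661, 1.7546]  P^+=[0.2674 0.0453; 0.0453 0.2238]

P_post[0,1] = 0.0453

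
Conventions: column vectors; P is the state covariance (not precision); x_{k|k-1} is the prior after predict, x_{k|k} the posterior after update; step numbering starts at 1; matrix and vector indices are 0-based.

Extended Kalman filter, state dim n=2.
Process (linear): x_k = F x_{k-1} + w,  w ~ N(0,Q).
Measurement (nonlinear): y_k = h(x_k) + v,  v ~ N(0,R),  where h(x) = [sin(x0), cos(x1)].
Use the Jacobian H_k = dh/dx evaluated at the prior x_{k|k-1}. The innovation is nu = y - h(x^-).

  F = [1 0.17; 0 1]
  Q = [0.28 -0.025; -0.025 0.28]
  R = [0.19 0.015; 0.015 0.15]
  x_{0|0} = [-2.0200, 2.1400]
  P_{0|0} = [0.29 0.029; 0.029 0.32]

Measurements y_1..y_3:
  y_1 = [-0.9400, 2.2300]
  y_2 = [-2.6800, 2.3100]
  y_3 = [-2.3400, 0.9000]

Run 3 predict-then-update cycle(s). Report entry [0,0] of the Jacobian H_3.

step 1: x^-=[-1.6562, 2.1400]  P^-=[0.5891 0.0584; 0.0584 0.6000]  H_jac=[-0.0853 0.0000; 0.0000 -0.8423]  S=[0.1943 0.0192; 0.0192 0.5757]  K=[-0.2510 -0.0771; 0.0613 -0.8799]  nu=[0.0564, 2.7690]  x^+=[-1.8838, -0.2930]  P^+=[0.5727 0.0182; 0.0182 0.1556]
step 2: x^-=[-1.9336, -0.2930]  P^-=[0.8634 0.0196; 0.0196 0.4356]  H_jac=[-0.3549 0.0000; 0.0000 0.2888]  S=[0.2987 0.0130; 0.0130 0.1863]  K=[-1.0301 0.1022; -0.0529 0.6788]  nu=[-1.7451, 1.3526]  x^+=[0.0023, 0.7175]  P^+=[0.5472 -0.0004; -0.0004 0.3498]
step 3: x^-=[0.1243, 0.7175]  P^-=[0.8372 0.0341; 0.0341 0.6298]  H_jac=[0.9923 0.0000; 0.0000 -0.6575]  S=[1.0143 -0.0072; -0.0072 0.4223]  K=[0.8187 -0.0390; 0.0263 -0.9802]  nu=[-2.4640, 0.1465]  x^+=[-1.8987, 0.5089]  P^+=[0.1562 -0.0098; -0.0098 0.2230]

H_jac[0,0] = 0.9923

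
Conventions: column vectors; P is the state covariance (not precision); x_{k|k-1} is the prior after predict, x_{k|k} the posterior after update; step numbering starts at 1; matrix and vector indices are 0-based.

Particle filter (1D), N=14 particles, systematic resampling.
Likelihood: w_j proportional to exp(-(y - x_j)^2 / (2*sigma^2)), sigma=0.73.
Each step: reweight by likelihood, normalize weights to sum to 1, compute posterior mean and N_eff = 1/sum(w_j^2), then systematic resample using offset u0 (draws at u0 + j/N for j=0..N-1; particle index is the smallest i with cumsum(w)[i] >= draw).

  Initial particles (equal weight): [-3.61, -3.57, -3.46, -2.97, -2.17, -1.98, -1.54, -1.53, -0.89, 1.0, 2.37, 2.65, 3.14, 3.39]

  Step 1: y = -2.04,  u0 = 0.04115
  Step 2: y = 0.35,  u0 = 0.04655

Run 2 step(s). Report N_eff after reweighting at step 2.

N_eff = 3.1106

step 1: w=[0.0213, 0.0239, 0.0324, 0.0955, 0.2117, 0.2143, 0.1701, 0.1685, 0.0622, 0.0000, 0.0000, 0.0000, 0.0000, 0.0000]  mean=-2.0170  Neff=6.1295  idx=[1, 3, 4, 4, 4, 5, 5, 5, 6, 6, 6, 7, 7, 8]
step 2: w=[0.0000, 0.0001, 0.0059, 0.0059, 0.0059, 0.0139, 0.0139, 0.0139, 0.0796, 0.0796, 0.0796, 0.0824, 0.0824, 0.5368]  mean=-1.2190  Neff=3.1106  idx=[7, 8, 9, 10, 11, 12, 13, 13, 13, 13, 13, 13, 13, 13]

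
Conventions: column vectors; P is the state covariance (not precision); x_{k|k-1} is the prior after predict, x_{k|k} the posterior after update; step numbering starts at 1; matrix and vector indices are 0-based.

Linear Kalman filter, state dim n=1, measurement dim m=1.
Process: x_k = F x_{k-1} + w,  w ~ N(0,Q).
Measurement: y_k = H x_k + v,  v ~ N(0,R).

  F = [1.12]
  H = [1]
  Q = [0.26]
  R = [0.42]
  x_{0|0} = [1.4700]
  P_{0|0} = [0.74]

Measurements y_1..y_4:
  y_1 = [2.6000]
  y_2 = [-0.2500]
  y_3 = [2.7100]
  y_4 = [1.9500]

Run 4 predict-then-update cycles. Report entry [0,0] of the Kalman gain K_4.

step 1: x^-=[1.6464]  P^-=[1.1883]  S=[1.6083]  K=[0.7388]  nu=[0.9536]  x^+=[2.3510]  P^+=[0.3103]
step 2: x^-=[2.6331]  P^-=[0.6493]  S=[1.0693]  K=[0.6072]  nu=[-2.8831]  x^+=[0.8825]  P^+=[0.2550]
step 3: x^-=[0.9884]  P^-=[0.5799]  S=[0.9999]  K=[0.5800]  nu=[1.7216]  x^+=[1.9868]  P^+=[0.2436]
step 4: x^-=[2.2253]  P^-=[0.5656]  S=[0.9856]  K=[0.5738]  nu=[-0.2753]  x^+=[2.0673]  P^+=[0.2410]

K[0,0] = 0.5738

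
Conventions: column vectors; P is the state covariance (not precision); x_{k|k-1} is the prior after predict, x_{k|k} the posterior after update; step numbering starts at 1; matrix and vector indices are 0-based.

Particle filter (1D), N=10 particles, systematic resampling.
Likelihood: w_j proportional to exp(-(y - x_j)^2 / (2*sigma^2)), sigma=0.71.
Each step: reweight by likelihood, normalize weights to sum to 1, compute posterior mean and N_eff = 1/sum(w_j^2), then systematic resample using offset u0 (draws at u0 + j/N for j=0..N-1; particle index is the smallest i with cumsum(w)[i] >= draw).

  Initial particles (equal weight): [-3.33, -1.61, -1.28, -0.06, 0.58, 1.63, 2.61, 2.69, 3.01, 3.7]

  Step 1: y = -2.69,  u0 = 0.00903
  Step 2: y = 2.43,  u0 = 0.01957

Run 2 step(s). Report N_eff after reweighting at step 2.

step 1: w=[0.5943, 0.2806, 0.1242, 0.0009, 0.0000, 0.0000, 0.0000, 0.0000, 0.0000, 0.0000]  mean=-2.5897  Neff=2.2355  idx=[0, 0, 0, 0, 0, 0, 1, 1, 1, 2]
step 2: w=[0.0000, 0.0000, 0.0000, 0.0000, 0.0000, 0.0000, 0.0639, 0.0639, 0.0639, 0.8082]  mean=-1.3433  Neff=1.5029  idx=[6, 7, 9, 9, 9, 9, 9, 9, 9, 9]

N_eff = 1.5029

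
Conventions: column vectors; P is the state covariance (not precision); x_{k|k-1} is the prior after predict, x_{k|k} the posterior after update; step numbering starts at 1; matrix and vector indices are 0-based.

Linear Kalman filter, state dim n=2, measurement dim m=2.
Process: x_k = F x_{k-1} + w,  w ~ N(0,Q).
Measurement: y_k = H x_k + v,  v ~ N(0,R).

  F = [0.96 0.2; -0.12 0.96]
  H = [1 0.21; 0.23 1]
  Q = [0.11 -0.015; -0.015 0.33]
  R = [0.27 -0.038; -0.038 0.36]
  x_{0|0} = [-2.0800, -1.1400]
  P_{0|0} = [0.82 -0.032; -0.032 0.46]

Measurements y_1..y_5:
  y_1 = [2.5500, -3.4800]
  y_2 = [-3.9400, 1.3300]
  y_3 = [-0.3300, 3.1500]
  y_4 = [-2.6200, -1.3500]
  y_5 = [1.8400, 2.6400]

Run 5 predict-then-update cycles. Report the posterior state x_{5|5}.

step 1: x^-=[-2.2248, -0.8448]  P^-=[0.8718 -0.0499; -0.0499 0.7731]  S=[1.1550 0.2726; 0.2726 1.1563]  K=[0.7572 -0.0482; -0.0615 0.6732]  nu=[4.9522, -2.1235]  x^+=[1.6272, -2.5789]  P^+=[0.2269 -0.0983; -0.0983 0.2673]
step 2: x^-=[1.0463, -2.6710]  P^-=[0.2921 -0.0781; -0.0781 0.6023]  S=[0.5558 0.0738; 0.0738 0.9418]  K=[0.5027 -0.0510; 0.0048 0.6200]  nu=[-4.4254, 3.7603]  x^+=[-1.3701, -0.3604]  P^+=[0.1529 -0.0726; -0.0726 0.2397]
step 3: x^-=[-1.3874, -0.1816]  P^-=[0.2326 -0.0518; -0.0518 0.5699]  S=[0.5060 0.0809; 0.0809 0.9184]  K=[0.4442 -0.0372; 0.0376 0.6043]  nu=[1.0955, 3.6507]  x^+=[-1.0367, 2.0655]  P^+=[0.1342 -0.0612; -0.0612 0.2302]
step 4: x^-=[-0.5821, 2.1073]  P^-=[0.2194 -0.0412; -0.0412 0.5581]  S=[0.4967 0.0865; 0.0865 0.9108]  K=[0.4296 -0.0306; 0.0490 0.5977]  nu=[-2.4804, -3.3234]  x^+=[-1.5461, -0.0008]  P^+=[0.1291 -0.0570; -0.0570 0.2264]
step 5: x^-=[-1.4844, 0.1848]  P^-=[0.2162 -0.0376; -0.0376 0.5537]  S=[0.4948 0.0886; 0.0886 0.9078]  K=[0.4260 -0.0282; 0.0524 0.5953]  nu=[3.2856, 2.7966]  x^+=[-0.1637, 2.0218]  P^+=[0.1278 -0.0557; -0.0557 0.2251]

x_post = [-0.1637, 2.0218]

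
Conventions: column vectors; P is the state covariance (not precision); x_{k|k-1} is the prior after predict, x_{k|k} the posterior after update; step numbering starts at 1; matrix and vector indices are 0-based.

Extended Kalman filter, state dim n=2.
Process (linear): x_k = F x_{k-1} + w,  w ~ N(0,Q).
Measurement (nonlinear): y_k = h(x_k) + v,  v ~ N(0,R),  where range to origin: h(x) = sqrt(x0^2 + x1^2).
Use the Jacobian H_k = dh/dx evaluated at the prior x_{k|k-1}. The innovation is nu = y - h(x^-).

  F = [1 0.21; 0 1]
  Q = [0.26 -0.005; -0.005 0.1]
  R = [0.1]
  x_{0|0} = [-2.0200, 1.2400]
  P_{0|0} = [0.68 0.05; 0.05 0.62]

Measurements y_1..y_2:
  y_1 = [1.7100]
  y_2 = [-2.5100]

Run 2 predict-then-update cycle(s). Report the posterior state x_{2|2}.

step 1: x^-=[-1.7596, 1.2400]  P^-=[0.9883 0.1752; 0.1752 0.7200]  H_jac=[-0.8174 0.5760]  S=[0.8343]  K=[-0.8474; 0.3255]  nu=[-0.4426]  x^+=[-1.3845, 1.0959]  P^+=[0.3893 0.4053; 0.4053 0.6316]
step 2: x^-=[-1.1544, 1.0959]  P^-=[0.8474 0.5329; 0.5329 0.7316]  H_jac=[-0.7252 0.6885]  S=[0.3603]  K=[-0.6872; 0.3254]  nu=[-4.1018]  x^+=[1.6645, -0.2388]  P^+=[0.6772 0.6135; 0.6135 0.6935]

x_post = [1.6645, -0.2388]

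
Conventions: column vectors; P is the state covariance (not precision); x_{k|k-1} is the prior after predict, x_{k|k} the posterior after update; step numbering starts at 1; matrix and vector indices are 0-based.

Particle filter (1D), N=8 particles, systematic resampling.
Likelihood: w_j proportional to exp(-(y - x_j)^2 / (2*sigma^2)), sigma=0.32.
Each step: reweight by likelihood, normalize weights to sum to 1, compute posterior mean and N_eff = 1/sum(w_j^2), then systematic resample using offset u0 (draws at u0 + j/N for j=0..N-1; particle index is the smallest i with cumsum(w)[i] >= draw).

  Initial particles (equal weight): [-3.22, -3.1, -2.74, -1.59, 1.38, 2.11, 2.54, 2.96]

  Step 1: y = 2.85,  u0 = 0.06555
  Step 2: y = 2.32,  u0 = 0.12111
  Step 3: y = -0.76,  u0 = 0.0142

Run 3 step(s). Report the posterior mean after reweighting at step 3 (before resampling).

step 1: w=[0.0000, 0.0000, 0.0000, 0.0000, 0.0000, 0.0421, 0.3821, 0.5758]  mean=2.7637  Neff=2.0865  idx=[6, 6, 6, 7, 7, 7, 7, 7]
step 2: w=[0.2593, 0.2593, 0.2593, 0.0444, 0.0444, 0.0444, 0.0444, 0.0444]  mean=2.6333  Neff=4.7275  idx=[0, 0, 1, 1, 2, 2, 5, 7]
step 3: w=[0.1667, 0.1667, 0.1667, 0.1667, 0.1667, 0.1667, 0.0000, 0.0000]  mean=2.5400  Neff=6.0000  idx=[0, 0, 1, 2, 3, 3, 4, 5]

post_mean = 2.5400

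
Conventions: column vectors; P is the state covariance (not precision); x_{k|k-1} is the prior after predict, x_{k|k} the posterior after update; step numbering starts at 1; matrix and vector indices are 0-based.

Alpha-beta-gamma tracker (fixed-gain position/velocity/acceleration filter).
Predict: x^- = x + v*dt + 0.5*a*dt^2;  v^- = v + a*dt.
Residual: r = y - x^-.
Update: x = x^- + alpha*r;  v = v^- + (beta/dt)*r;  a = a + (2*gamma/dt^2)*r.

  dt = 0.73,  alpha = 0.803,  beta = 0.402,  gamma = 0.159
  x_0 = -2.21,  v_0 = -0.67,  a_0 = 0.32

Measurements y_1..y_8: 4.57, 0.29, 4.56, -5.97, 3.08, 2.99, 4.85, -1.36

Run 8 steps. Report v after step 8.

v_post = -0.2369

step 1: x_pred=-2.6138  r=7.1838  x^+=3.1548  v^+=3.5196  a^+=4.6068
step 2: x_pred=6.9516  r=-6.6616  x^+=1.6023  v^+=3.2142  a^+=0.6316
step 3: x_pred=4.1170  r=0.4430  x^+=4.4727  v^+=3.9192  a^+=0.8960
step 4: x_pred=7.5725  r=-13.5425  x^+=-3.3021  v^+=-2.8843  a^+=-7.1853
step 5: x_pred=-7.3222  r=10.4022  x^+=1.0308  v^+=-2.4013  a^+=-0.9779
step 6: x_pred=-0.9827  r=3.9727  x^+=2.2074  v^+=-0.9274  a^+=1.3927
step 7: x_pred=1.9014  r=2.9486  x^+=4.2691  v^+=1.7130  a^+=3.1522
step 8: x_pred=6.3595  r=-7.7195  x^+=0.1607  v^+=-0.2369  a^+=-1.4543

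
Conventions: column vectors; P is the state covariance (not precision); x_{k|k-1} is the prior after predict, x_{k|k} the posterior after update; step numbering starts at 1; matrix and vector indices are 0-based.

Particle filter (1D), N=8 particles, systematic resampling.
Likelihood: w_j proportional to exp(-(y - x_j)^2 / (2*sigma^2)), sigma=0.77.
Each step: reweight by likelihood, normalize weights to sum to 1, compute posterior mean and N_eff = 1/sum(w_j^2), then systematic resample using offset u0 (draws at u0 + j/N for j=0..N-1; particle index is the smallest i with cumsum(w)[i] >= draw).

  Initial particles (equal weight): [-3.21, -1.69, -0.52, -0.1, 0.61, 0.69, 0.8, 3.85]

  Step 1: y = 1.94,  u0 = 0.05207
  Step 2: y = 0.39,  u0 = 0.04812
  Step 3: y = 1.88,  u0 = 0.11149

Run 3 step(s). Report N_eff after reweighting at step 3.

N_eff = 7.8296

step 1: w=[0.0000, 0.0000, 0.0067, 0.0329, 0.2475, 0.2945, 0.3676, 0.0507]  mean=0.8368  Neff=3.4860  idx=[4, 4, 5, 5, 5, 6, 6, 6]
step 2: w=[0.1314, 0.1314, 0.1269, 0.1269, 0.1269, 0.1188, 0.1188, 0.1188]  mean=0.7082  Neff=7.9867  idx=[0, 1, 2, 3, 4, 5, 6, 7]
step 3: w=[0.1009, 0.1009, 0.1191, 0.1191, 0.1191, 0.1470, 0.1470, 0.1470]  mean=0.7224  Neff=7.8296  idx=[1, 2, 3, 4, 5, 6, 7, 7]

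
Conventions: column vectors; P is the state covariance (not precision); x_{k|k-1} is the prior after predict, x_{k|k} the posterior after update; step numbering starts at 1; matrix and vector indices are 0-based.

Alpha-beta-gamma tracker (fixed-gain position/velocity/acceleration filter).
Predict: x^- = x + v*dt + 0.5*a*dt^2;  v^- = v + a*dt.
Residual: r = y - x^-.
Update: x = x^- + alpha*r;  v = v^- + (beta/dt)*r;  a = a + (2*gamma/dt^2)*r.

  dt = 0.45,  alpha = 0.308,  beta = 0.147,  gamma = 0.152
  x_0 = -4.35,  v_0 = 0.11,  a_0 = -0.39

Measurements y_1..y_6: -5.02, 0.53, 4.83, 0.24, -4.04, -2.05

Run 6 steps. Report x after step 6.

step 1: x_pred=-4.3400  r=-0.6800  x^+=-4.5494  v^+=-0.2876  a^+=-1.4109
step 2: x_pred=-4.8217  r=5.3517  x^+=-3.1734  v^+=0.8257  a^+=6.6233
step 3: x_pred=-2.1312  r=6.9612  x^+=0.0128  v^+=6.0802  a^+=17.0737
step 4: x_pred=4.4776  r=-4.2376  x^+=3.1725  v^+=12.3791  a^+=10.7120
step 5: x_pred=9.8276  r=-13.8676  x^+=5.5564  v^+=12.6694  a^+=-10.1065
step 6: x_pred=10.2343  r=-12.2843  x^+=6.4508  v^+=4.1086  a^+=-28.5482

x_post = 6.4508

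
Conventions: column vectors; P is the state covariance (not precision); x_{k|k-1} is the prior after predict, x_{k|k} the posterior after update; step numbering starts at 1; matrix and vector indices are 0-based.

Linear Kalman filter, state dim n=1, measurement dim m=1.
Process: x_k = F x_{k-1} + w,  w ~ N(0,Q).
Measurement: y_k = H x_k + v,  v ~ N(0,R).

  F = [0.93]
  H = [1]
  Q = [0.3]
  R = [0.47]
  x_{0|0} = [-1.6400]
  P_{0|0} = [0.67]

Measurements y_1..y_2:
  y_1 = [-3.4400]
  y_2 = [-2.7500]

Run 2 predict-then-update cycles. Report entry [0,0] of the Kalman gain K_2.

K[0,0] = 0.5459

step 1: x^-=[-1.5252]  P^-=[0.8795]  S=[1.3495]  K=[0.6517]  nu=[-1.9148]  x^+=[-2.7731]  P^+=[0.3063]
step 2: x^-=[-2.5790]  P^-=[0.5649]  S=[1.0349]  K=[0.5459]  nu=[-0.1710]  x^+=[-2.6723]  P^+=[0.2566]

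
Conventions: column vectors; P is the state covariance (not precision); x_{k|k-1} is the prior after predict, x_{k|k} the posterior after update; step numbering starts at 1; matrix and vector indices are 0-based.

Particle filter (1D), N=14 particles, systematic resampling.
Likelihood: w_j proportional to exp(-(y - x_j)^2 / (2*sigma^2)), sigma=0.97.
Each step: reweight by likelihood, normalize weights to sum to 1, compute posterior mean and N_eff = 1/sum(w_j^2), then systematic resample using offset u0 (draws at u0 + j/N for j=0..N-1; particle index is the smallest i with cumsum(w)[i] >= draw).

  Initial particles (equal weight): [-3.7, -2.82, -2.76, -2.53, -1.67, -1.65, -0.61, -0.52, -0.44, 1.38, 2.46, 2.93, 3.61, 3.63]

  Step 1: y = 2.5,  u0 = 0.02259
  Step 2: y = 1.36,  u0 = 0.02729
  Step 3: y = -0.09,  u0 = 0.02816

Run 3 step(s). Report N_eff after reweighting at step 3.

N_eff = 6.3057

step 1: w=[0.0000, 0.0000, 0.0000, 0.0000, 0.0000, 0.0000, 0.0017, 0.0023, 0.0029, 0.1480, 0.2879, 0.2612, 0.1497, 0.1462]  mean=2.7456  Neff=4.6114  idx=[9, 9, 10, 10, 10, 10, 11, 11, 11, 11, 12, 12, 13, 13]
step 2: w=[0.1836, 0.1836, 0.0965, 0.0965, 0.0965, 0.0965, 0.0495, 0.0495, 0.0495, 0.0495, 0.0125, 0.0125, 0.0119, 0.0119]  mean=2.2131  Neff=8.6917  idx=[0, 0, 0, 1, 1, 2, 2, 3, 4, 5, 5, 7, 8, 10]
step 3: w=[0.1770, 0.1770, 0.1770, 0.1770, 0.1770, 0.0176, 0.0176, 0.0176, 0.0176, 0.0176, 0.0176, 0.0044, 0.0044, 0.0004]  mean=1.5086  Neff=6.3057  idx=[0, 0, 0, 1, 1, 2, 2, 2, 3, 3, 4, 4, 5, 9]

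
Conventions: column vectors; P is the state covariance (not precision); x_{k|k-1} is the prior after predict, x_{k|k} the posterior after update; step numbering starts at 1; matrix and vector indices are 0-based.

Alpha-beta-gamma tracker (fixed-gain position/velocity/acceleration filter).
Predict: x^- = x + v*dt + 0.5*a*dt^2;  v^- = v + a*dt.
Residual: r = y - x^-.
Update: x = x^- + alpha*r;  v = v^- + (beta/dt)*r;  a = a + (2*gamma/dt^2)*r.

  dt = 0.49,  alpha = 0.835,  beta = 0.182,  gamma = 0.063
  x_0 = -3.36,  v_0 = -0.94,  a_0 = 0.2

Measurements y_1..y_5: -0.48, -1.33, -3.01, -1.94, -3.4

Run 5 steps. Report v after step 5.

v_post = 0.5099

step 1: x_pred=-3.7966  r=3.3166  x^+=-1.0272  v^+=0.3899  a^+=1.9405
step 2: x_pred=-0.6032  r=-0.7268  x^+=-1.2101  v^+=1.0708  a^+=1.5591
step 3: x_pred=-0.4982  r=-2.5118  x^+=-2.5956  v^+=0.9018  a^+=0.2410
step 4: x_pred=-2.1248  r=0.1848  x^+=-1.9705  v^+=1.0885  a^+=0.3379
step 5: x_pred=-1.3966  r=-2.0034  x^+=-3.0694  v^+=0.5099  a^+=-0.7134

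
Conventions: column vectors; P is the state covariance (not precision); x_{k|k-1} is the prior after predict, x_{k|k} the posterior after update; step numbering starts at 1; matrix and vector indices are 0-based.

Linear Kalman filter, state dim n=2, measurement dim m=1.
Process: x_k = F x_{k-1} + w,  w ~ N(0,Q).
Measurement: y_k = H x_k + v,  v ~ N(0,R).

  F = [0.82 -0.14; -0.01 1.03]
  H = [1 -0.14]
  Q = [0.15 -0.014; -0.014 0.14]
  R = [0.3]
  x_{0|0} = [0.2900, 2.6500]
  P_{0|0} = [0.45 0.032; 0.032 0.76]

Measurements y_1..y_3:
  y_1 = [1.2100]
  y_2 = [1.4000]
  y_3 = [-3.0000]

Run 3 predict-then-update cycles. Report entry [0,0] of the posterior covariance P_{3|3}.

P_post[0,0] = 0.1345

step 1: x^-=[-0.1332, 2.7266]  P^-=[0.4601 -0.1002; -0.1002 0.9457]  S=[0.8067]  K=[0.5878; -0.2883]  nu=[1.7249]  x^+=[0.8806, 2.2292]  P^+=[0.1814 0.0365; 0.0365 0.8786]
step 2: x^-=[0.4100, 2.2873]  P^-=[0.2808 -0.1113; -0.1113 1.0714]  S=[0.6330]  K=[0.4683; -0.4128]  nu=[1.3102]  x^+=[1.0236, 1.7465]  P^+=[0.1420 0.0111; 0.0111 0.9635]
step 3: x^-=[0.5948, 1.7887]  P^-=[0.2618 -0.1447; -0.1447 1.1620]  S=[0.6252]  K=[0.4513; -0.4918]  nu=[-3.3444]  x^+=[-0.9144, 3.4333]  P^+=[0.1345 -0.0060; -0.0060 1.0108]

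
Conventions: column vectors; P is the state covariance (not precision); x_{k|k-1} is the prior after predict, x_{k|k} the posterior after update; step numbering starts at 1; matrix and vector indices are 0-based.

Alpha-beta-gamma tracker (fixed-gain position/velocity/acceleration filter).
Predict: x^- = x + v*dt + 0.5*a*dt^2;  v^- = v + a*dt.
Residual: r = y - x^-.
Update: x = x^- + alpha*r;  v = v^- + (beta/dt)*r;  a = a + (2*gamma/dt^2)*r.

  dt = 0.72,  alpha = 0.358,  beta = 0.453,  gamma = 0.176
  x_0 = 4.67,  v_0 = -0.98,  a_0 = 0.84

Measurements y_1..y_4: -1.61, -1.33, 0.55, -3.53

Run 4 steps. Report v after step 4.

v_post = -0.5808

step 1: x_pred=4.1821  r=-5.7921  x^+=2.1085  v^+=-4.0194  a^+=-3.0929
step 2: x_pred=-1.5871  r=0.2571  x^+=-1.4951  v^+=-6.0846  a^+=-2.9183
step 3: x_pred=-6.6324  r=7.1824  x^+=-4.0611  v^+=-3.6668  a^+=1.9586
step 4: x_pred=-6.1935  r=2.6635  x^+=-5.2400  v^+=-0.5808  a^+=3.7672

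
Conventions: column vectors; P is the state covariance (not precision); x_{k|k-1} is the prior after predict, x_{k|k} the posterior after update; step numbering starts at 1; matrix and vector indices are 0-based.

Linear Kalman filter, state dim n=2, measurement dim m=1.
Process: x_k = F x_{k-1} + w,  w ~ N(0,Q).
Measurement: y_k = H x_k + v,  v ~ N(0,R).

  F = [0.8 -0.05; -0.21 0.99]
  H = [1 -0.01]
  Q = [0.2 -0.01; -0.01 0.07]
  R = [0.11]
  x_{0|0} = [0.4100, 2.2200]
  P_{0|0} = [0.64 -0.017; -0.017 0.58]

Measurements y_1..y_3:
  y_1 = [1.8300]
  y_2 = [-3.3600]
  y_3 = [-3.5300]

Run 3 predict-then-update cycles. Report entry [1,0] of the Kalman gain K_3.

step 1: x^-=[0.2170, 2.1117]  P^-=[0.6124 -0.1599; -0.1599 0.6738]  S=[0.7257]  K=[0.8461; -0.2296]  nu=[1.6341]  x^+=[1.5997, 1.7365]  P^+=[0.0929 -0.0189; -0.0189 0.6355]
step 2: x^-=[1.1929, 1.3832]  P^-=[0.2625 -0.0722; -0.0722 0.7048]  S=[0.3741]  K=[0.7038; -0.2119]  nu=[-4.5391]  x^+=[-2.0017, 2.3452]  P^+=[0.0773 -0.0164; -0.0164 0.6880]
step 3: x^-=[-1.7187, 2.7421]  P^-=[0.2525 -0.0702; -0.0702 0.7546]  S=[0.3640]  K=[0.6956; -0.2137]  nu=[-1.7839]  x^+=[-2.9596, 3.1233]  P^+=[0.0764 -0.0161; -0.0161 0.7379]

K[1,0] = -0.2137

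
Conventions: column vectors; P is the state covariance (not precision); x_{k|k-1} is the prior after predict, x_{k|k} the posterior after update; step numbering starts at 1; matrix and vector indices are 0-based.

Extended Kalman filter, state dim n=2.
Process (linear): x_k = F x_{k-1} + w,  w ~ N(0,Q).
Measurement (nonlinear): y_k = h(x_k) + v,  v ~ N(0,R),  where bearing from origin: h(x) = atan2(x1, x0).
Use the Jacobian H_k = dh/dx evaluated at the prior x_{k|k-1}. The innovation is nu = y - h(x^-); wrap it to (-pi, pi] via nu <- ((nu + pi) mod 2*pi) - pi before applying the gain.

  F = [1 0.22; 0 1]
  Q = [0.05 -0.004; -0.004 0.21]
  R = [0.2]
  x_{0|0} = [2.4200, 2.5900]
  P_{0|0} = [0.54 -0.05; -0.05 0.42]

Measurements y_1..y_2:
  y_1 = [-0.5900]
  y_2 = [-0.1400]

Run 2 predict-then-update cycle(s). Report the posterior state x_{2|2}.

x_post = [3.9869, 1.5976]

step 1: x^-=[2.9898, 2.5900]  P^-=[0.5883 0.0384; 0.0384 0.6300]  H_jac=[-0.1655 0.1911]  S=[0.2367]  K=[-0.3804; 0.4817]  nu=[-1.3039]  x^+=[3.4858, 1.9619]  P^+=[0.5541 0.0818; 0.0818 0.5751]
step 2: x^-=[3.9175, 1.9619]  P^-=[0.6679 0.2043; 0.2043 0.7851]  H_jac=[-0.1022 0.2041]  S=[0.2312]  K=[-0.1149; 0.6028]  nu=[-0.6043]  x^+=[3.9869, 1.5976]  P^+=[0.6648 0.2203; 0.2203 0.7011]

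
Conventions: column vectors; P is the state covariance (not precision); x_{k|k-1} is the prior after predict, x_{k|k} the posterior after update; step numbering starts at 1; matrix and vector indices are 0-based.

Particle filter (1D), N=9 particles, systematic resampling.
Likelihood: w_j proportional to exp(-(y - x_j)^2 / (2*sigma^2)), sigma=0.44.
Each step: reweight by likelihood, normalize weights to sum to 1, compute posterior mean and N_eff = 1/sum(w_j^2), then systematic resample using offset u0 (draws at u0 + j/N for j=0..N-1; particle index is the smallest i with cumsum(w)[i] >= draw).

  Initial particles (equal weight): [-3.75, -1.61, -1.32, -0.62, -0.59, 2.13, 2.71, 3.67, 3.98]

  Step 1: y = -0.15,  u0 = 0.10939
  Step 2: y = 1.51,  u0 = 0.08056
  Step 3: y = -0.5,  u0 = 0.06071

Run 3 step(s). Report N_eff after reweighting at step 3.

step 1: w=[0.0000, 0.0034, 0.0242, 0.4691, 0.5034, 0.0000, 0.0000, 0.0000, 0.0000]  mean=-0.6252  Neff=2.1097  idx=[3, 3, 3, 3, 4, 4, 4, 4, 4]
step 2: w=[0.0914, 0.0914, 0.0914, 0.0914, 0.1269, 0.1269, 0.1269, 0.1269, 0.1269]  mean=-0.6010  Neff=8.7793  idx=[0, 2, 3, 4, 5, 6, 7, 7, 8]
step 3: w=[0.1099, 0.1099, 0.1099, 0.1117, 0.1117, 0.1117, 0.1117, 0.1117, 0.1117]  mean=-0.5999  Neff=8.9995  idx=[0, 1, 2, 3, 4, 5, 6, 7, 8]

N_eff = 8.9995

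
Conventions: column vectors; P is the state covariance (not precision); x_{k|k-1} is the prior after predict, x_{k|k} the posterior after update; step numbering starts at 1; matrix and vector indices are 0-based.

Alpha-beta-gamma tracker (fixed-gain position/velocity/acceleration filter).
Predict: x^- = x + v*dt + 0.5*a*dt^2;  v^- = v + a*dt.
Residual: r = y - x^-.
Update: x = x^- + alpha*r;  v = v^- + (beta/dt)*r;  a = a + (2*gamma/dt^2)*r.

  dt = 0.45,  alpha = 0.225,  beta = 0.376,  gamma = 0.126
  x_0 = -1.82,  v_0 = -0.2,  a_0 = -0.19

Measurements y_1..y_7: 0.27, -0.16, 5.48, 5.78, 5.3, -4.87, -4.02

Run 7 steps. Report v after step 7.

step 1: x_pred=-1.9292  r=2.1992  x^+=-1.4344  v^+=1.5521  a^+=2.5468
step 2: x_pred=-0.4781  r=0.3181  x^+=-0.4065  v^+=2.9640  a^+=2.9427
step 3: x_pred=1.2252  r=4.2548  x^+=2.1825  v^+=7.8433  a^+=8.2376
step 4: x_pred=6.5461  r=-0.7661  x^+=6.3737  v^+=10.9101  a^+=7.2842
step 5: x_pred=12.0208  r=-6.7208  x^+=10.5086  v^+=8.5724  a^+=-1.0794
step 6: x_pred=14.2569  r=-19.1269  x^+=9.9534  v^+=-7.8949  a^+=-24.8818
step 7: x_pred=3.8814  r=-7.9014  x^+=2.1036  v^+=-25.6937  a^+=-34.7146

v_post = -25.6937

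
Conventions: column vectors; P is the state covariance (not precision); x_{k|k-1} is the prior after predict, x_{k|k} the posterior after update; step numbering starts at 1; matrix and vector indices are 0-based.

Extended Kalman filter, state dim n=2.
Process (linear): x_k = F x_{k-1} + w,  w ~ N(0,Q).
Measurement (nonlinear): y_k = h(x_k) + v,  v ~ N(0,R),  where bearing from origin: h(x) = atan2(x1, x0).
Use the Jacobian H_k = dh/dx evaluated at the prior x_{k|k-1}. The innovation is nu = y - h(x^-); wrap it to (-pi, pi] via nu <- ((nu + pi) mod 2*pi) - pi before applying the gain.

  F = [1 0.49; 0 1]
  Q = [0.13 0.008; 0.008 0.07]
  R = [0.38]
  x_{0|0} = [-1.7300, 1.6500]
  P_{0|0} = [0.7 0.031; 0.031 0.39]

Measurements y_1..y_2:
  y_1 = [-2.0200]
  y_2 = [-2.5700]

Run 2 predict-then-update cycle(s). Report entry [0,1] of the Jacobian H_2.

H_jac[0,1] = -0.3995

step 1: x^-=[-0.9215, 1.6500]  P^-=[0.9540 0.2301; 0.2301 0.4600]  H_jac=[-0.4620 -0.2580]  S=[0.6691]  K=[-0.7474; -0.3363]  nu=[2.1831]  x^+=[-2.5532, 0.9159]  P^+=[0.5802 0.0619; 0.0619 0.3843]
step 2: x^-=[-2.1044, 0.9159]  P^-=[0.8632 0.2583; 0.2583 0.4543]  H_jac=[-0.1739 -0.3995]  S=[0.5145]  K=[-0.4923; -0.4401]  nu=[0.9821]  x^+=[-2.5879, 0.4837]  P^+=[0.7385 0.1468; 0.1468 0.3547]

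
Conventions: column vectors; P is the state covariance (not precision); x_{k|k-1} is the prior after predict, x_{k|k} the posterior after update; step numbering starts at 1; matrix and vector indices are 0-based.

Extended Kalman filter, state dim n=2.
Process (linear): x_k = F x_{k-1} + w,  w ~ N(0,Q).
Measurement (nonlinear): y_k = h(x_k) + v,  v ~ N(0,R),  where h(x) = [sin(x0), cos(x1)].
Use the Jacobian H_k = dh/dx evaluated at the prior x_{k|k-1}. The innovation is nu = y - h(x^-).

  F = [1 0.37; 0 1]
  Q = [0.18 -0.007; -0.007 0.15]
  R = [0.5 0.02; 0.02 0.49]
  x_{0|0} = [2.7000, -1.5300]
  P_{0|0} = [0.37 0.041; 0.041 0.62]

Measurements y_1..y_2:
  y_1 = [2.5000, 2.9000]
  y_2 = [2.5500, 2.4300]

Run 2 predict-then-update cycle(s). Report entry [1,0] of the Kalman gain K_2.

K[1,0] = -0.0726

step 1: x^-=[2.1339, -1.5300]  P^-=[0.6652 0.2634; 0.2634 0.7700]  H_jac=[-0.5338 0.0000; 0.0000 0.9992]  S=[0.6896 -0.1205; -0.1205 1.2587]  K=[-0.4866 0.1625; -0.0988 0.6018]  nu=[1.6544, 2.8592]  x^+=[1.7936, 0.0272]  P^+=[0.4497 0.0700; 0.0700 0.2931]
step 2: x^-=[1.8036, 0.0272]  P^-=[0.7216 0.1714; 0.1714 0.4431]  H_jac=[-0.2307 0.0000; 0.0000 -0.0272]  S=[0.5384 0.0211; 0.0211 0.4903]  K=[-0.3094 0.0038; -0.0726 -0.0215]  nu=[1.5770, 1.4304]  x^+=[1.3212, -0.1180]  P^+=[0.6701 0.1592; 0.1592 0.4400]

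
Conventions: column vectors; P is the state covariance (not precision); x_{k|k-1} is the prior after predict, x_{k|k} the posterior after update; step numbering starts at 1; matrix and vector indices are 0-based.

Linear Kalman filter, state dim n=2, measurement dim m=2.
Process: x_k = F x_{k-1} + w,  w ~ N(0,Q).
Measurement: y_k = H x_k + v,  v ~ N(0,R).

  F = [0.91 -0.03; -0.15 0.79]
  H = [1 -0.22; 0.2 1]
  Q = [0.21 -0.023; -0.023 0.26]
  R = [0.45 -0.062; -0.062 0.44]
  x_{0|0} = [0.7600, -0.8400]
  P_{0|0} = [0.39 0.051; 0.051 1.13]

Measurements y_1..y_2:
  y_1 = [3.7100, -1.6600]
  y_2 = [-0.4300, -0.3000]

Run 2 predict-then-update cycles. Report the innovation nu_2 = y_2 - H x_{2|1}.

innov = [-2.7992, 1.0351]

step 1: x^-=[0.7168, -0.7776]  P^-=[0.5312 -0.0661; -0.0661 0.9619]  S=[1.0568 -0.2306; -0.2306 1.3967]  K=[0.5422 0.1182; -0.1189 0.6596]  nu=[2.8221, -1.0258]  x^+=[2.1256, -1.7897]  P^+=[0.2306 -0.0277; -0.0277 0.3031]
step 2: x^-=[1.9880, -1.7327]  P^-=[0.4027 -0.0817; -0.0817 0.4609]  S=[0.9110 -0.1610; -0.1610 0.8844]  K=[0.4769 0.0855; -0.1159 0.4816]  nu=[-2.7992, 1.0351]  x^+=[0.7416, -0.9098]  P^+=[0.2022 -0.0324; -0.0324 0.2256]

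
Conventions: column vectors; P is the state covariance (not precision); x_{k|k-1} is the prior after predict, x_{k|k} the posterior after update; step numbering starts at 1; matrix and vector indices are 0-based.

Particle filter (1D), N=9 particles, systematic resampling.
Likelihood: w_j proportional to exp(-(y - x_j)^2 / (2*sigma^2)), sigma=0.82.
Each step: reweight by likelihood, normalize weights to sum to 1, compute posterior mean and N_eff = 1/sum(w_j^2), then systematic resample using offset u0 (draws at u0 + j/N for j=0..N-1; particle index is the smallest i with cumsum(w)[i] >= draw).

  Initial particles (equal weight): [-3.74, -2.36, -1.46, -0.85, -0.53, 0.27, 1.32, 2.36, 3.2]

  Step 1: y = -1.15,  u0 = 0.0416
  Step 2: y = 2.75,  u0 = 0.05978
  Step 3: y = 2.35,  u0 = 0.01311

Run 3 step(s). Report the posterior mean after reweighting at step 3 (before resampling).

post_mean = 0.2648

step 1: w=[0.0021, 0.1054, 0.2914, 0.2927, 0.2352, 0.0699, 0.0034, 0.0000, 0.0000]  mean=-1.0321  Neff=4.1343  idx=[1, 2, 2, 2, 3, 3, 4, 4, 5]
step 2: w=[0.0000, 0.0002, 0.0002, 0.0002, 0.0059, 0.0059, 0.0301, 0.0301, 0.9275]  mean=0.2078  Neff=1.1600  idx=[7, 8, 8, 8, 8, 8, 8, 8, 8]
step 3: w=[0.0065, 0.1242, 0.1242, 0.1242, 0.1242, 0.1242, 0.1242, 0.1242, 0.1242]  mean=0.2648  Neff=8.1022  idx=[1, 1, 2, 3, 4, 5, 6, 7, 8]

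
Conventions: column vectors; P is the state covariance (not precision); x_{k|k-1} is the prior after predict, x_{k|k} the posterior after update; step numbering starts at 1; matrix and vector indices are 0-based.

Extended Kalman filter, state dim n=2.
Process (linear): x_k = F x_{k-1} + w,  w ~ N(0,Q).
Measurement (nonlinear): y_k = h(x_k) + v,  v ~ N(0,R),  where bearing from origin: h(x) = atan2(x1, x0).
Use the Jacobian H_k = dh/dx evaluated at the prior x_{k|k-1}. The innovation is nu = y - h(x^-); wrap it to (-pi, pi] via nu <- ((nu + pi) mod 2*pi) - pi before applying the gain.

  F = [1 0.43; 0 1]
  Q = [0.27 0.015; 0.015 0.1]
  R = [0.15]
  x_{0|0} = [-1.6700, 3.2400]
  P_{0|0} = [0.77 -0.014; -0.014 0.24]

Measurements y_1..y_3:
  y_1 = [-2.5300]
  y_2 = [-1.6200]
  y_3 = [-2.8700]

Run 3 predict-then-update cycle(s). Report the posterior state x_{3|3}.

x_post = [-4.5949, 1.2219]

step 1: x^-=[-0.2768, 3.2400]  P^-=[1.0723 0.1042; 0.1042 0.3400]  H_jac=[-0.3064 -0.0262]  S=[0.2526]  K=[-1.3117; -0.1616]  nu=[2.0972]  x^+=[-3.0276, 2.9010]  P^+=[0.6378 0.0506; 0.0506 0.3334]
step 2: x^-=[-1.7801, 2.9010]  P^-=[1.0130 0.2090; 0.2090 0.4334]  H_jac=[-0.2504 -0.1537]  S=[0.2398]  K=[-1.1916; -0.4959]  nu=[2.5420]  x^+=[-4.8091, 1.6404]  P^+=[0.6725 0.0673; 0.0673 0.3744]
step 3: x^-=[-4.1037, 1.6404]  P^-=[1.0696 0.2433; 0.2433 0.4744]  H_jac=[-0.0840 -0.2101]  S=[0.1871]  K=[-0.7534; -0.6421]  nu=[0.6519]  x^+=[-4.5949, 1.2219]  P^+=[0.9634 0.1528; 0.1528 0.3973]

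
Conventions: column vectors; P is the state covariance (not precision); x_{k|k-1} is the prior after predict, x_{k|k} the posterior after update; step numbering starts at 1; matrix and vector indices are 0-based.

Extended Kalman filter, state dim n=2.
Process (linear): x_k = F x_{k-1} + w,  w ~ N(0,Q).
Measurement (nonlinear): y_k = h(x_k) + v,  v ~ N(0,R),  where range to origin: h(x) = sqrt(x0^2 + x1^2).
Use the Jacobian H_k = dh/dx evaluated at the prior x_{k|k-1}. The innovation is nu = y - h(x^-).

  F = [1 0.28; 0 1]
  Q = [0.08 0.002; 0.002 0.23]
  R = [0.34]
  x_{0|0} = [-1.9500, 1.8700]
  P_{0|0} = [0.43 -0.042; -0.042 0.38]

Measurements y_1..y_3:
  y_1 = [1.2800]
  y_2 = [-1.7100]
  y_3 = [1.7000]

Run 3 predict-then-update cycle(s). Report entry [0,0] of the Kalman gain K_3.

K[0,0] = -0.6454

step 1: x^-=[-1.4264, 1.8700]  P^-=[0.5163 0.0664; 0.0664 0.6100]  H_jac=[-0.6065 0.7951]  S=[0.8515]  K=[-0.3057; 0.5223]  nu=[-1.0719]  x^+=[-1.0987, 1.3101]  P^+=[0.4367 0.2024; 0.2024 0.3777]
step 2: x^-=[-0.7319, 1.3101]  P^-=[0.6596 0.3101; 0.3101 0.6077]  H_jac=[-0.4877 0.8730]  S=[0.6960]  K=[-0.0732; 0.5450]  nu=[-3.2107]  x^+=[-0.4968, -0.4397]  P^+=[0.6559 0.3379; 0.3379 0.4010]
step 3: x^-=[-0.6200, -0.4397]  P^-=[0.9566 0.4522; 0.4522 0.6310]  H_jac=[-0.8157 -0.5785]  S=[1.6143]  K=[-0.6454; -0.4546]  nu=[0.9400]  x^+=[-1.2266, -0.8670]  P^+=[0.2842 -0.0214; -0.0214 0.2974]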